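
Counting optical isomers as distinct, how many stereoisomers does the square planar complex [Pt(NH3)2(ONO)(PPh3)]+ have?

Systematic placement gives 2 geometric isomers: NH3 cis; NH3 trans.
Each arrangement has an internal mirror plane or centre of symmetry, so none is chiral.

2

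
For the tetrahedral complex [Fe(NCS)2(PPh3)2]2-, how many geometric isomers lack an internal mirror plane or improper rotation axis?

0

All four vertices of a tetrahedron are equivalent and mutually adjacent, so cis/trans isomerism cannot arise.
Only one geometric arrangement is possible.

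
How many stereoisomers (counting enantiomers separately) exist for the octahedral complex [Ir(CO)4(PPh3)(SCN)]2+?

2

In an octahedral complex each vertex has one trans partner and four cis neighbours.
The distinct arrangements are (2 in all): PPh3 and SCN mutually trans; PPh3 and SCN mutually cis.
Each arrangement has an internal mirror plane or centre of symmetry, so none is chiral.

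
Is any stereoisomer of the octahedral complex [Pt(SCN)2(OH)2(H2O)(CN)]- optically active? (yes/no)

yes

In an octahedral complex each vertex has one trans partner and four cis neighbours.
There are 6 geometric isomers: SCN trans, OH trans; SCN cis, OH cis (3 arrangements, 2 chiral); SCN trans, OH cis; SCN cis, OH trans.
Of these, 2 lack any improper symmetry element and so occur as enantiomeric pairs, giving 6 + 2 = 8 stereoisomers in total.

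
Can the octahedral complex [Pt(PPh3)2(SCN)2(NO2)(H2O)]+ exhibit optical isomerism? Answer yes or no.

An octahedron has six vertices in three trans pairs; every non-trans pair is cis.
There are 6 geometric isomers: PPh3 trans, SCN trans; PPh3 cis, SCN cis (3 arrangements, 2 chiral); PPh3 cis, SCN trans; PPh3 trans, SCN cis.
Of these, 2 lack any improper symmetry element and so occur as enantiomeric pairs, giving 6 + 2 = 8 stereoisomers in total.

yes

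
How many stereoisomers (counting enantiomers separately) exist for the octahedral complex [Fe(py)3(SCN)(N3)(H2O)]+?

5

There are 4 geometric isomers: py mer (3 arrangements); py fac (chiral).
One of these lacks any improper symmetry element and so occurs as an enantiomeric pair, giving 4 + 1 = 5 stereoisomers in total.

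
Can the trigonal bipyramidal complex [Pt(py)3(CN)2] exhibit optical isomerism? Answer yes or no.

In a trigonal bipyramid the two axial positions differ from the three equatorial ones.
There are 3 geometric isomers: CN both axial; CN one axial, one equatorial; CN both equatorial.
Each arrangement has an internal mirror plane or centre of symmetry, so none is chiral.

no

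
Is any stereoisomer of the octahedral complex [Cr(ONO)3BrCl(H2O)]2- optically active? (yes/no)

yes

An octahedron has six vertices in three trans pairs; every non-trans pair is cis.
Working through the distinct placements yields 4 geometric isomers: ONO mer (3 arrangements); ONO fac (chiral).
One of these lacks any improper symmetry element and so occurs as an enantiomeric pair, giving 4 + 1 = 5 stereoisomers in total.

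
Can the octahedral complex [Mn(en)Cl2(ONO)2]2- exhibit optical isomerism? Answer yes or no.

Each en is bidentate and must span two cis positions.
Systematic placement gives 3 geometric isomers: Cl trans, ONO cis; Cl cis, ONO cis (chiral); Cl cis, ONO trans.
One of these lacks any improper symmetry element and so occurs as an enantiomeric pair, giving 3 + 1 = 4 stereoisomers in total.

yes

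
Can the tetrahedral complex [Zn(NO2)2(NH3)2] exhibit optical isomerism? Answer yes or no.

no

Only one geometric arrangement is possible.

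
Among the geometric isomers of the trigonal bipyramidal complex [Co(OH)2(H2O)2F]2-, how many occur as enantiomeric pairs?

Systematic enumeration (placing each ligand type in turn and discarding arrangements equivalent by rotation or reflection) gives 5 geometric isomers.
One of these lacks any improper symmetry element and so occurs as an enantiomeric pair, giving 5 + 1 = 6 stereoisomers in total.

1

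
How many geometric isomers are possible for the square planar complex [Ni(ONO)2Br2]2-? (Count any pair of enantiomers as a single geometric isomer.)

A square has two trans pairs of vertices; adjacent vertices are cis.
Systematic placement gives 2 geometric isomers: ONO cis; ONO trans.

2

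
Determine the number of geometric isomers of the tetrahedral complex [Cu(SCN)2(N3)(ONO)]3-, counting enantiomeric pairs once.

1

In a tetrahedral complex all four positions are equivalent and every pair of ligands is adjacent — there is no cis/trans distinction.
Only one geometric arrangement is possible.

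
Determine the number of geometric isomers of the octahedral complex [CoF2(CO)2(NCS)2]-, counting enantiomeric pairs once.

An octahedron has six vertices in three trans pairs; every non-trans pair is cis.
There are 5 geometric isomers: F trans, CO trans, NCS trans; F cis, CO trans, NCS cis; F cis, CO cis, NCS trans; F cis, CO cis, NCS cis (chiral); F trans, CO cis, NCS cis.

5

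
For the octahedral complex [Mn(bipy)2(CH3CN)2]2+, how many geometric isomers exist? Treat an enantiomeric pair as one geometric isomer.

2

The six octahedral sites form three mutually perpendicular trans pairs.
Each bipy is bidentate and must span two cis positions.
The distinct arrangements are (2 in all): CH3CN trans; CH3CN cis (chiral).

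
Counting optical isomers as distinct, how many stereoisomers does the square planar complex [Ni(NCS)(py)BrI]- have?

3

In a square planar complex each vertex has one trans partner and two cis neighbours.
There are 3 geometric isomers: (Br/NCS trans, I/py trans); (Br/py trans, I/NCS trans); (Br/I trans, NCS/py trans).
Each arrangement has an internal mirror plane or centre of symmetry, so none is chiral.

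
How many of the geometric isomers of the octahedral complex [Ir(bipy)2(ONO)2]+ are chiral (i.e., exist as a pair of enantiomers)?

1

In an octahedral complex each vertex has one trans partner and four cis neighbours.
Each bipy is bidentate and must span two cis positions.
Systematic placement gives 2 geometric isomers: ONO trans; ONO cis (chiral).
One of these lacks any improper symmetry element and so occurs as an enantiomeric pair, giving 2 + 1 = 3 stereoisomers in total.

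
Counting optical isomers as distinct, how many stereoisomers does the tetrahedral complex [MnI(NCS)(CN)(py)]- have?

In a tetrahedral complex all four positions are equivalent and every pair of ligands is adjacent — there is no cis/trans distinction.
Only one geometric arrangement is possible; it has no improper symmetry element, so it exists as a pair of enantiomers (2 stereoisomers).

2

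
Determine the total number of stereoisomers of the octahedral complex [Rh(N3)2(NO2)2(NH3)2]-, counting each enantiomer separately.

An octahedron has six vertices in three trans pairs; every non-trans pair is cis.
Working through the distinct placements yields 5 geometric isomers: N3 trans, NO2 trans, NH3 trans; N3 trans, NO2 cis, NH3 cis; N3 cis, NO2 trans, NH3 cis; N3 cis, NO2 cis, NH3 cis (chiral); N3 cis, NO2 cis, NH3 trans.
One of these lacks any improper symmetry element and so occurs as an enantiomeric pair, giving 5 + 1 = 6 stereoisomers in total.

6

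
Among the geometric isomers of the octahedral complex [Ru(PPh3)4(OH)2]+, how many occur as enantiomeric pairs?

An octahedron has six vertices in three trans pairs; every non-trans pair is cis.
The distinct arrangements are (2 in all): OH trans; OH cis.
Each arrangement has an internal mirror plane or centre of symmetry, so none is chiral.

0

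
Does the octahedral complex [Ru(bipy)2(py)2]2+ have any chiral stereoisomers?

In an octahedral complex each vertex has one trans partner and four cis neighbours.
Each bipy is bidentate and must span two cis positions.
The distinct arrangements are (2 in all): py trans; py cis (chiral).
One of these lacks any improper symmetry element and so occurs as an enantiomeric pair, giving 2 + 1 = 3 stereoisomers in total.

yes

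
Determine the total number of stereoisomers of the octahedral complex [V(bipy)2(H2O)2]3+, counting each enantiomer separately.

An octahedron has six vertices in three trans pairs; every non-trans pair is cis.
Each bipy is bidentate and must span two cis positions.
There are 2 geometric isomers: H2O trans; H2O cis (chiral).
One of these lacks any improper symmetry element and so occurs as an enantiomeric pair, giving 2 + 1 = 3 stereoisomers in total.

3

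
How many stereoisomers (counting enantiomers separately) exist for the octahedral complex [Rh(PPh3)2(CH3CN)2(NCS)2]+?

6

In an octahedral complex each vertex has one trans partner and four cis neighbours.
There are 5 geometric isomers: PPh3 trans, CH3CN trans, NCS trans; PPh3 cis, CH3CN trans, NCS cis; PPh3 trans, CH3CN cis, NCS cis; PPh3 cis, CH3CN cis, NCS cis (chiral); PPh3 cis, CH3CN cis, NCS trans.
One of these lacks any improper symmetry element and so occurs as an enantiomeric pair, giving 5 + 1 = 6 stereoisomers in total.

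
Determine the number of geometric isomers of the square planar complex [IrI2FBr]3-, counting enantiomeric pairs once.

A square has two trans pairs of vertices; adjacent vertices are cis.
Systematic placement gives 2 geometric isomers: I cis; I trans.

2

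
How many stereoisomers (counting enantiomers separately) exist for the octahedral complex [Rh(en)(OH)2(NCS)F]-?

In an octahedral complex each vertex has one trans partner and four cis neighbours.
Each en is bidentate and must span two cis positions.
There are 4 geometric isomers: OH cis (3 arrangements, 2 chiral); OH trans.
Of these, 2 lack any improper symmetry element and so occur as enantiomeric pairs, giving 4 + 2 = 6 stereoisomers in total.

6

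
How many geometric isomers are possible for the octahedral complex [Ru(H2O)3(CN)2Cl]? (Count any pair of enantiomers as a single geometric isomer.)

3

An octahedron has six vertices in three trans pairs; every non-trans pair is cis.
There are 3 geometric isomers: H2O mer, CN trans; H2O mer, CN cis; H2O fac, CN cis.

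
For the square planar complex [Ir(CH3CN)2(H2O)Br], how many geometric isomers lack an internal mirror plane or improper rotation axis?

0

A square has two trans pairs of vertices; adjacent vertices are cis.
Working through the distinct placements yields 2 geometric isomers: CH3CN cis; CH3CN trans.
Each arrangement has an internal mirror plane or centre of symmetry, so none is chiral.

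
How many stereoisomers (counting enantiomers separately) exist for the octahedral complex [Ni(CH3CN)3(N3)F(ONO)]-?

In an octahedral complex each vertex has one trans partner and four cis neighbours.
Systematic placement gives 4 geometric isomers: CH3CN mer (3 arrangements); CH3CN fac (chiral).
One of these lacks any improper symmetry element and so occurs as an enantiomeric pair, giving 4 + 1 = 5 stereoisomers in total.

5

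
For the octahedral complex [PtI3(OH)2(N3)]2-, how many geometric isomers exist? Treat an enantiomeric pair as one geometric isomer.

The distinct arrangements are (3 in all): I mer, OH trans; I mer, OH cis; I fac, OH cis.

3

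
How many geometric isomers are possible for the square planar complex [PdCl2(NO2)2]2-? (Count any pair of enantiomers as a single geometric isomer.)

In a square planar complex each vertex has one trans partner and two cis neighbours.
There are 2 geometric isomers: Cl cis; Cl trans.

2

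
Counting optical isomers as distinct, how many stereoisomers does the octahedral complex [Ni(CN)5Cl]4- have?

The six octahedral sites form three mutually perpendicular trans pairs.
Only one geometric arrangement is possible.

1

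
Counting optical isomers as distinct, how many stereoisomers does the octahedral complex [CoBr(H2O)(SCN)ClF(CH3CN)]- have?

The six octahedral sites form three mutually perpendicular trans pairs.
Exhaustive case analysis gives 15 geometric isomers.
Of these, 15 lack any improper symmetry element and so occur as enantiomeric pairs, giving 15 + 15 = 30 stereoisomers in total.

30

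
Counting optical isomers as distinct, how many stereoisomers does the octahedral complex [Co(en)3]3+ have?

In an octahedral complex each vertex has one trans partner and four cis neighbours.
Each en is bidentate and must span two cis positions.
Only one geometric arrangement is possible; it has no improper symmetry element, so it exists as a pair of enantiomers (2 stereoisomers).

2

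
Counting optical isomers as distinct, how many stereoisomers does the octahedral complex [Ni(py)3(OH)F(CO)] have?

In an octahedral complex each vertex has one trans partner and four cis neighbours.
Systematic placement gives 4 geometric isomers: py mer (3 arrangements); py fac (chiral).
One of these lacks any improper symmetry element and so occurs as an enantiomeric pair, giving 4 + 1 = 5 stereoisomers in total.

5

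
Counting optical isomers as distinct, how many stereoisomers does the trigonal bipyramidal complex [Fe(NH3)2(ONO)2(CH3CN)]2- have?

6

A trigonal bipyramid has two axial and three equatorial sites, which are chemically inequivalent.
Systematic enumeration (placing each ligand type in turn and discarding arrangements equivalent by rotation or reflection) gives 5 geometric isomers.
One of these lacks any improper symmetry element and so occurs as an enantiomeric pair, giving 5 + 1 = 6 stereoisomers in total.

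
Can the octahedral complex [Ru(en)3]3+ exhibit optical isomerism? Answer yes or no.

yes

An octahedron has six vertices in three trans pairs; every non-trans pair is cis.
Each en is bidentate and must span two cis positions.
Only one geometric arrangement is possible; it has no improper symmetry element, so it exists as a pair of enantiomers (2 stereoisomers).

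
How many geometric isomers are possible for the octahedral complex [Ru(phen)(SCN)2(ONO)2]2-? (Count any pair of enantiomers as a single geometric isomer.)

3

The six octahedral sites form three mutually perpendicular trans pairs.
Each phen is bidentate and must span two cis positions.
The distinct arrangements are (3 in all): SCN cis, ONO trans; SCN cis, ONO cis (chiral); SCN trans, ONO cis.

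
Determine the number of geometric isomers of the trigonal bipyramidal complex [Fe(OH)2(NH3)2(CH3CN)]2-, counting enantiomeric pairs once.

In a trigonal bipyramid the two axial positions differ from the three equatorial ones.
Placing the ligands in turn and identifying arrangements related by rotation or reflection leaves 5 distinct geometric isomers.

5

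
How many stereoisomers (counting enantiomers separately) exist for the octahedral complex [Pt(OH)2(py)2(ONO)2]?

6

The six octahedral sites form three mutually perpendicular trans pairs.
Systematic placement gives 5 geometric isomers: OH trans, py trans, ONO trans; OH trans, py cis, ONO cis; OH cis, py trans, ONO cis; OH cis, py cis, ONO cis (chiral); OH cis, py cis, ONO trans.
One of these lacks any improper symmetry element and so occurs as an enantiomeric pair, giving 5 + 1 = 6 stereoisomers in total.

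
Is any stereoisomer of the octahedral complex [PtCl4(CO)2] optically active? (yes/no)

no

In an octahedral complex each vertex has one trans partner and four cis neighbours.
Working through the distinct placements yields 2 geometric isomers: CO trans; CO cis.
Each arrangement has an internal mirror plane or centre of symmetry, so none is chiral.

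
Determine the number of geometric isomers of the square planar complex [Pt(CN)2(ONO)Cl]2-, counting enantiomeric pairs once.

2

In a square planar complex each vertex has one trans partner and two cis neighbours.
The distinct arrangements are (2 in all): CN cis; CN trans.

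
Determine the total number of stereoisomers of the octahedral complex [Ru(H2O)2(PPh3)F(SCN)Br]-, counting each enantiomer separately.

15

In an octahedral complex each vertex has one trans partner and four cis neighbours.
Systematic enumeration (placing each ligand type in turn and discarding arrangements equivalent by rotation or reflection) gives 9 geometric isomers.
Of these, 6 lack any improper symmetry element and so occur as enantiomeric pairs, giving 9 + 6 = 15 stereoisomers in total.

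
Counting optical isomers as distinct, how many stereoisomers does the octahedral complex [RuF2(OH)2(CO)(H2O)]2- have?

An octahedron has six vertices in three trans pairs; every non-trans pair is cis.
There are 6 geometric isomers: F cis, OH trans; F cis, OH cis (3 arrangements, 2 chiral); F trans, OH trans; F trans, OH cis.
Of these, 2 lack any improper symmetry element and so occur as enantiomeric pairs, giving 6 + 2 = 8 stereoisomers in total.

8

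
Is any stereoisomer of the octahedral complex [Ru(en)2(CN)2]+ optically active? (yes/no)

yes

In an octahedral complex each vertex has one trans partner and four cis neighbours.
Each en is bidentate and must span two cis positions.
There are 2 geometric isomers: CN trans; CN cis (chiral).
One of these lacks any improper symmetry element and so occurs as an enantiomeric pair, giving 2 + 1 = 3 stereoisomers in total.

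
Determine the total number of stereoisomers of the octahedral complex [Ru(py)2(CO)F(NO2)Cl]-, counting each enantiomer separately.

Systematic enumeration (placing each ligand type in turn and discarding arrangements equivalent by rotation or reflection) gives 9 geometric isomers.
Of these, 6 lack any improper symmetry element and so occur as enantiomeric pairs, giving 9 + 6 = 15 stereoisomers in total.

15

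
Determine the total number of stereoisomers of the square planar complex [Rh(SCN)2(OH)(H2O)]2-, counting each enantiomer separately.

2

The distinct arrangements are (2 in all): SCN cis; SCN trans.
Each arrangement has an internal mirror plane or centre of symmetry, so none is chiral.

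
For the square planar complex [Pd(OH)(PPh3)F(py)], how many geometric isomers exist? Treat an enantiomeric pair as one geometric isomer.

3

A square has two trans pairs of vertices; adjacent vertices are cis.
Systematic placement gives 3 geometric isomers: (F/PPh3 trans, OH/py trans); (F/py trans, OH/PPh3 trans); (F/OH trans, PPh3/py trans).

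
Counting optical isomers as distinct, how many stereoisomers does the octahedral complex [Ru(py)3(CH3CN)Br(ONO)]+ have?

There are 4 geometric isomers: py mer (3 arrangements); py fac (chiral).
One of these lacks any improper symmetry element and so occurs as an enantiomeric pair, giving 4 + 1 = 5 stereoisomers in total.

5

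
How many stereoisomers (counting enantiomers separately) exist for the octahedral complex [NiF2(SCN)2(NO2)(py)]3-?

An octahedron has six vertices in three trans pairs; every non-trans pair is cis.
There are 6 geometric isomers: F trans, SCN cis; F trans, SCN trans; F cis, SCN cis (3 arrangements, 2 chiral); F cis, SCN trans.
Of these, 2 lack any improper symmetry element and so occur as enantiomeric pairs, giving 6 + 2 = 8 stereoisomers in total.

8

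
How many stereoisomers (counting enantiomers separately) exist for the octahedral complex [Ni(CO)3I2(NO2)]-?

3

In an octahedral complex each vertex has one trans partner and four cis neighbours.
There are 3 geometric isomers: CO mer, I cis; CO mer, I trans; CO fac, I cis.
Each arrangement has an internal mirror plane or centre of symmetry, so none is chiral.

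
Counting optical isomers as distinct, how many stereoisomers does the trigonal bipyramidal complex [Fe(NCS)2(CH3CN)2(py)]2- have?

6

A trigonal bipyramid has two axial and three equatorial sites, which are chemically inequivalent.
Exhaustive case analysis gives 5 geometric isomers.
One of these lacks any improper symmetry element and so occurs as an enantiomeric pair, giving 5 + 1 = 6 stereoisomers in total.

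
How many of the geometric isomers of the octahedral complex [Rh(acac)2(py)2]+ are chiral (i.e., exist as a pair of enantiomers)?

1

Each acac is bidentate and must span two cis positions.
There are 2 geometric isomers: py trans; py cis (chiral).
One of these lacks any improper symmetry element and so occurs as an enantiomeric pair, giving 2 + 1 = 3 stereoisomers in total.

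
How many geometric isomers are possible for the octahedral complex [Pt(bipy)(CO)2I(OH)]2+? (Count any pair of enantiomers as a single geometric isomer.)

In an octahedral complex each vertex has one trans partner and four cis neighbours.
Each bipy is bidentate and must span two cis positions.
Systematic placement gives 4 geometric isomers: CO trans; CO cis (3 arrangements, 2 chiral).

4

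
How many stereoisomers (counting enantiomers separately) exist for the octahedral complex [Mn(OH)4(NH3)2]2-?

2

There are 2 geometric isomers: NH3 trans; NH3 cis.
Each arrangement has an internal mirror plane or centre of symmetry, so none is chiral.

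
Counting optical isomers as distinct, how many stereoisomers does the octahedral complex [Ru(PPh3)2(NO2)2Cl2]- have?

6

An octahedron has six vertices in three trans pairs; every non-trans pair is cis.
The distinct arrangements are (5 in all): PPh3 trans, NO2 trans, Cl trans; PPh3 cis, NO2 cis, Cl trans; PPh3 trans, NO2 cis, Cl cis; PPh3 cis, NO2 cis, Cl cis (chiral); PPh3 cis, NO2 trans, Cl cis.
One of these lacks any improper symmetry element and so occurs as an enantiomeric pair, giving 5 + 1 = 6 stereoisomers in total.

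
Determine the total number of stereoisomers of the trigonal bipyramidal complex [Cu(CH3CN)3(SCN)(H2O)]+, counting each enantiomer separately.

Working through the distinct placements yields 4 geometric isomers: SCN equatorial, H2O equatorial; SCN equatorial, H2O axial; SCN axial, H2O equatorial; SCN axial, H2O axial.
Each arrangement has an internal mirror plane or centre of symmetry, so none is chiral.

4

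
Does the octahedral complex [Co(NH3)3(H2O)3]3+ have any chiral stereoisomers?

An octahedron has six vertices in three trans pairs; every non-trans pair is cis.
Systematic placement gives 2 geometric isomers: NH3 mer; NH3 fac.
Each arrangement has an internal mirror plane or centre of symmetry, so none is chiral.

no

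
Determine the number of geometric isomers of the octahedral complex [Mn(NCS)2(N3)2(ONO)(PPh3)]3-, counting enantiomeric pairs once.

6

In an octahedral complex each vertex has one trans partner and four cis neighbours.
Working through the distinct placements yields 6 geometric isomers: NCS trans, N3 trans; NCS cis, N3 trans; NCS cis, N3 cis (3 arrangements, 2 chiral); NCS trans, N3 cis.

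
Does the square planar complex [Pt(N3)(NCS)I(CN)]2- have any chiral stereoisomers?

no

In a square planar complex each vertex has one trans partner and two cis neighbours.
Working through the distinct placements yields 3 geometric isomers: (CN/N3 trans, I/NCS trans); (CN/NCS trans, I/N3 trans); (CN/I trans, N3/NCS trans).
Each arrangement has an internal mirror plane or centre of symmetry, so none is chiral.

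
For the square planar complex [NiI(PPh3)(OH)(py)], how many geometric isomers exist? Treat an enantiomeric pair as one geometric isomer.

3

In a square planar complex each vertex has one trans partner and two cis neighbours.
Working through the distinct placements yields 3 geometric isomers: (I/PPh3 trans, OH/py trans); (I/py trans, OH/PPh3 trans); (I/OH trans, PPh3/py trans).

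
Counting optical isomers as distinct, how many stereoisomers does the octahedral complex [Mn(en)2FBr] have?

An octahedron has six vertices in three trans pairs; every non-trans pair is cis.
Each en is bidentate and must span two cis positions.
Working through the distinct placements yields 2 geometric isomers: F and Br mutually trans; F and Br mutually cis (chiral).
One of these lacks any improper symmetry element and so occurs as an enantiomeric pair, giving 2 + 1 = 3 stereoisomers in total.

3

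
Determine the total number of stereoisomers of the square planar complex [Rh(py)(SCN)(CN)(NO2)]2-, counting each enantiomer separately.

3

A square has two trans pairs of vertices; adjacent vertices are cis.
The distinct arrangements are (3 in all): (CN/SCN trans, NO2/py trans); (CN/py trans, NO2/SCN trans); (CN/NO2 trans, SCN/py trans).
Each arrangement has an internal mirror plane or centre of symmetry, so none is chiral.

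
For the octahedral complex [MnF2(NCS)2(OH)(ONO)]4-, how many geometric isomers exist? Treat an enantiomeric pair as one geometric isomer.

6

An octahedron has six vertices in three trans pairs; every non-trans pair is cis.
Systematic placement gives 6 geometric isomers: F trans, NCS trans; F trans, NCS cis; F cis, NCS cis (3 arrangements, 2 chiral); F cis, NCS trans.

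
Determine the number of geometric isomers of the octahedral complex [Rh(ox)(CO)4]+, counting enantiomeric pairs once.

1

In an octahedral complex each vertex has one trans partner and four cis neighbours.
Each ox is bidentate and must span two cis positions.
Only one geometric arrangement is possible.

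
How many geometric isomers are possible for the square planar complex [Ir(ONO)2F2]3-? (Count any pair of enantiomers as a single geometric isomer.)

2

A square has two trans pairs of vertices; adjacent vertices are cis.
The distinct arrangements are (2 in all): ONO cis; ONO trans.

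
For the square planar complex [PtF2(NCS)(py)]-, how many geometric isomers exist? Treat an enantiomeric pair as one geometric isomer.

2

A square has two trans pairs of vertices; adjacent vertices are cis.
Systematic placement gives 2 geometric isomers: F cis; F trans.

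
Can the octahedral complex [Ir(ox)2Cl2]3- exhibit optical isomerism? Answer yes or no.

yes

The six octahedral sites form three mutually perpendicular trans pairs.
Each ox is bidentate and must span two cis positions.
Systematic placement gives 2 geometric isomers: Cl trans; Cl cis (chiral).
One of these lacks any improper symmetry element and so occurs as an enantiomeric pair, giving 2 + 1 = 3 stereoisomers in total.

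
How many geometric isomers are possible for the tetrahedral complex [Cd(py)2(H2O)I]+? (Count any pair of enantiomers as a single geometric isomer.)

1

In a tetrahedral complex all four positions are equivalent and every pair of ligands is adjacent — there is no cis/trans distinction.
Only one geometric arrangement is possible.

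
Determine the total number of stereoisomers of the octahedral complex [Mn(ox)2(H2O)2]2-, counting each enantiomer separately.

3

Each ox is bidentate and must span two cis positions.
The distinct arrangements are (2 in all): H2O trans; H2O cis (chiral).
One of these lacks any improper symmetry element and so occurs as an enantiomeric pair, giving 2 + 1 = 3 stereoisomers in total.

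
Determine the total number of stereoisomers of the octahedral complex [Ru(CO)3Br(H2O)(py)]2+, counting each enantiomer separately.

5

The six octahedral sites form three mutually perpendicular trans pairs.
The distinct arrangements are (4 in all): CO mer (3 arrangements); CO fac (chiral).
One of these lacks any improper symmetry element and so occurs as an enantiomeric pair, giving 4 + 1 = 5 stereoisomers in total.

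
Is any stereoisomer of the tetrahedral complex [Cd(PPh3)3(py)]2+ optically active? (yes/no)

All four vertices of a tetrahedron are equivalent and mutually adjacent, so cis/trans isomerism cannot arise.
Only one geometric arrangement is possible.

no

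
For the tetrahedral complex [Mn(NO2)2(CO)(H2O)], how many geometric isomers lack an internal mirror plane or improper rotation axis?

Only one geometric arrangement is possible.

0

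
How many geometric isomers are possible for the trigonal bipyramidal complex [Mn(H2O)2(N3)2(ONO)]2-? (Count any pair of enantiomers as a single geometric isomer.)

5

In a trigonal bipyramid the two axial positions differ from the three equatorial ones.
Placing the ligands in turn and identifying arrangements related by rotation or reflection leaves 5 distinct geometric isomers.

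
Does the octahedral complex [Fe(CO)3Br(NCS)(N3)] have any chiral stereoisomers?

yes

The six octahedral sites form three mutually perpendicular trans pairs.
Working through the distinct placements yields 4 geometric isomers: CO mer (3 arrangements); CO fac (chiral).
One of these lacks any improper symmetry element and so occurs as an enantiomeric pair, giving 4 + 1 = 5 stereoisomers in total.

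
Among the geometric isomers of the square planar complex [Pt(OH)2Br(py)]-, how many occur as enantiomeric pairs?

Working through the distinct placements yields 2 geometric isomers: OH cis; OH trans.
Each arrangement has an internal mirror plane or centre of symmetry, so none is chiral.

0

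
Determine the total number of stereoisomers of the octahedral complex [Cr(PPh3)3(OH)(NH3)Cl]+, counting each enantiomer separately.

5

The distinct arrangements are (4 in all): PPh3 mer (3 arrangements); PPh3 fac (chiral).
One of these lacks any improper symmetry element and so occurs as an enantiomeric pair, giving 4 + 1 = 5 stereoisomers in total.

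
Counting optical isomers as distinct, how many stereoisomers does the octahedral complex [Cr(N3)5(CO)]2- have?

1

An octahedron has six vertices in three trans pairs; every non-trans pair is cis.
Only one geometric arrangement is possible.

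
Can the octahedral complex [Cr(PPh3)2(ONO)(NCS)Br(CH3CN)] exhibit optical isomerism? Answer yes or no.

The six octahedral sites form three mutually perpendicular trans pairs.
Exhaustive case analysis gives 9 geometric isomers.
Of these, 6 lack any improper symmetry element and so occur as enantiomeric pairs, giving 9 + 6 = 15 stereoisomers in total.

yes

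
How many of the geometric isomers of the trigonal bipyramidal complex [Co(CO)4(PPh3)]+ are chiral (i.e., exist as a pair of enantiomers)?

A trigonal bipyramid has two axial and three equatorial sites, which are chemically inequivalent.
Working through the distinct placements yields 2 geometric isomers: PPh3 equatorial; PPh3 axial.
Each arrangement has an internal mirror plane or centre of symmetry, so none is chiral.

0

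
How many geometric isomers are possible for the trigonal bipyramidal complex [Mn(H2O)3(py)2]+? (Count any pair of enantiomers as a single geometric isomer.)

In a trigonal bipyramid the two axial positions differ from the three equatorial ones.
Working through the distinct placements yields 3 geometric isomers: py both equatorial; py one axial, one equatorial; py both axial.

3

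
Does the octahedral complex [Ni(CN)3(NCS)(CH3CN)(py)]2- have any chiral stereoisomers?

An octahedron has six vertices in three trans pairs; every non-trans pair is cis.
There are 4 geometric isomers: CN mer (3 arrangements); CN fac (chiral).
One of these lacks any improper symmetry element and so occurs as an enantiomeric pair, giving 4 + 1 = 5 stereoisomers in total.

yes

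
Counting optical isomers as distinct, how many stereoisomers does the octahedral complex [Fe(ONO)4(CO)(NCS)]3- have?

Working through the distinct placements yields 2 geometric isomers: CO and NCS mutually trans; CO and NCS mutually cis.
Each arrangement has an internal mirror plane or centre of symmetry, so none is chiral.

2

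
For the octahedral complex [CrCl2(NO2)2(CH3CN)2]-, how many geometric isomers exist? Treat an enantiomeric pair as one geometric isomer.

5

The six octahedral sites form three mutually perpendicular trans pairs.
Systematic placement gives 5 geometric isomers: Cl trans, NO2 trans, CH3CN trans; Cl cis, NO2 cis, CH3CN trans; Cl cis, NO2 trans, CH3CN cis; Cl cis, NO2 cis, CH3CN cis (chiral); Cl trans, NO2 cis, CH3CN cis.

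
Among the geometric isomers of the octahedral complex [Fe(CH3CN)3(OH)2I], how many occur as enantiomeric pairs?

0

The six octahedral sites form three mutually perpendicular trans pairs.
Systematic placement gives 3 geometric isomers: CH3CN mer, OH trans; CH3CN mer, OH cis; CH3CN fac, OH cis.
Each arrangement has an internal mirror plane or centre of symmetry, so none is chiral.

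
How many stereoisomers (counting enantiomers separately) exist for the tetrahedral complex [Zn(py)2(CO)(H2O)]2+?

All four vertices of a tetrahedron are equivalent and mutually adjacent, so cis/trans isomerism cannot arise.
Only one geometric arrangement is possible.

1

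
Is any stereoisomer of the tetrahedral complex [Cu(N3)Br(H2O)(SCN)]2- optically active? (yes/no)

yes

In a tetrahedral complex all four positions are equivalent and every pair of ligands is adjacent — there is no cis/trans distinction.
Only one geometric arrangement is possible; it has no improper symmetry element, so it exists as a pair of enantiomers (2 stereoisomers).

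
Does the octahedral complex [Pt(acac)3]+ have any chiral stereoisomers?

The six octahedral sites form three mutually perpendicular trans pairs.
Each acac is bidentate and must span two cis positions.
Only one geometric arrangement is possible; it has no improper symmetry element, so it exists as a pair of enantiomers (2 stereoisomers).

yes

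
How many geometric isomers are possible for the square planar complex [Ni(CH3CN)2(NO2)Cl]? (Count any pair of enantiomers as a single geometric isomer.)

A square has two trans pairs of vertices; adjacent vertices are cis.
The distinct arrangements are (2 in all): CH3CN cis; CH3CN trans.

2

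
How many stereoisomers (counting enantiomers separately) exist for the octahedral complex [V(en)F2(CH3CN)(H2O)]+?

6

In an octahedral complex each vertex has one trans partner and four cis neighbours.
Each en is bidentate and must span two cis positions.
There are 4 geometric isomers: F cis (3 arrangements, 2 chiral); F trans.
Of these, 2 lack any improper symmetry element and so occur as enantiomeric pairs, giving 4 + 2 = 6 stereoisomers in total.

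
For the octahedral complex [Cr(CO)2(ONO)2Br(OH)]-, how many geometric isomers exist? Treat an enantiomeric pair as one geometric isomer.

6

Systematic placement gives 6 geometric isomers: CO cis, ONO trans; CO cis, ONO cis (3 arrangements, 2 chiral); CO trans, ONO trans; CO trans, ONO cis.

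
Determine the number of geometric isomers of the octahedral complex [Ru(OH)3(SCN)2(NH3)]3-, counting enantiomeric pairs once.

An octahedron has six vertices in three trans pairs; every non-trans pair is cis.
There are 3 geometric isomers: OH mer, SCN trans; OH fac, SCN cis; OH mer, SCN cis.

3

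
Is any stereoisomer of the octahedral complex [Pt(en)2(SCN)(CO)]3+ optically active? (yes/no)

In an octahedral complex each vertex has one trans partner and four cis neighbours.
Each en is bidentate and must span two cis positions.
There are 2 geometric isomers: SCN and CO mutually trans; SCN and CO mutually cis (chiral).
One of these lacks any improper symmetry element and so occurs as an enantiomeric pair, giving 2 + 1 = 3 stereoisomers in total.

yes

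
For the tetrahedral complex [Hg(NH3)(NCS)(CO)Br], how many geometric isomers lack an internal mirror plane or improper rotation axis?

In a tetrahedral complex all four positions are equivalent and every pair of ligands is adjacent — there is no cis/trans distinction.
Only one geometric arrangement is possible; it has no improper symmetry element, so it exists as a pair of enantiomers (2 stereoisomers).

1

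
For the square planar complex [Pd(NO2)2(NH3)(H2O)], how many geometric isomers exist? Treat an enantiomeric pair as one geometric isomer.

2

A square has two trans pairs of vertices; adjacent vertices are cis.
Systematic placement gives 2 geometric isomers: NO2 cis; NO2 trans.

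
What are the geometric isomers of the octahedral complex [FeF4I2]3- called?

The six octahedral sites form three mutually perpendicular trans pairs.
There are 2 geometric isomers: I trans; I cis.

cis and trans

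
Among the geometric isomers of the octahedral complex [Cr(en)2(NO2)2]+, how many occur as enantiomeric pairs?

1

In an octahedral complex each vertex has one trans partner and four cis neighbours.
Each en is bidentate and must span two cis positions.
Systematic placement gives 2 geometric isomers: NO2 trans; NO2 cis (chiral).
One of these lacks any improper symmetry element and so occurs as an enantiomeric pair, giving 2 + 1 = 3 stereoisomers in total.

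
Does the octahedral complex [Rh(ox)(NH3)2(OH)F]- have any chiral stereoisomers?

Each ox is bidentate and must span two cis positions.
There are 4 geometric isomers: NH3 cis (3 arrangements, 2 chiral); NH3 trans.
Of these, 2 lack any improper symmetry element and so occur as enantiomeric pairs, giving 4 + 2 = 6 stereoisomers in total.

yes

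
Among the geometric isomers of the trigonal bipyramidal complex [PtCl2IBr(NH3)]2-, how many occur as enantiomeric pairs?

In a trigonal bipyramid the two axial positions differ from the three equatorial ones.
Exhaustive case analysis gives 7 geometric isomers.
Of these, 3 lack any improper symmetry element and so occur as enantiomeric pairs, giving 7 + 3 = 10 stereoisomers in total.

3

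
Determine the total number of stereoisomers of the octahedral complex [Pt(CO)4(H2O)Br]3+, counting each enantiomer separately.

2

In an octahedral complex each vertex has one trans partner and four cis neighbours.
Systematic placement gives 2 geometric isomers: H2O and Br mutually cis; H2O and Br mutually trans.
Each arrangement has an internal mirror plane or centre of symmetry, so none is chiral.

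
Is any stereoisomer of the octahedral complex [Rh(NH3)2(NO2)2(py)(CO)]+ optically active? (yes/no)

yes

In an octahedral complex each vertex has one trans partner and four cis neighbours.
There are 6 geometric isomers: NH3 cis, NO2 cis (3 arrangements, 2 chiral); NH3 cis, NO2 trans; NH3 trans, NO2 cis; NH3 trans, NO2 trans.
Of these, 2 lack any improper symmetry element and so occur as enantiomeric pairs, giving 6 + 2 = 8 stereoisomers in total.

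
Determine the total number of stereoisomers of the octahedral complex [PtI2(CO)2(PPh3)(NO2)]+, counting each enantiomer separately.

An octahedron has six vertices in three trans pairs; every non-trans pair is cis.
There are 6 geometric isomers: I trans, CO trans; I cis, CO trans; I cis, CO cis (3 arrangements, 2 chiral); I trans, CO cis.
Of these, 2 lack any improper symmetry element and so occur as enantiomeric pairs, giving 6 + 2 = 8 stereoisomers in total.

8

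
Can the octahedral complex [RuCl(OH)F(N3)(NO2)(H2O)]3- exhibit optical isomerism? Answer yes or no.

yes

The six octahedral sites form three mutually perpendicular trans pairs.
Systematic enumeration (placing each ligand type in turn and discarding arrangements equivalent by rotation or reflection) gives 15 geometric isomers.
Of these, 15 lack any improper symmetry element and so occur as enantiomeric pairs, giving 15 + 15 = 30 stereoisomers in total.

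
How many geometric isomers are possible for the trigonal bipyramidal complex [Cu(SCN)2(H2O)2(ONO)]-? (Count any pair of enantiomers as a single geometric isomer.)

A trigonal bipyramid has two axial and three equatorial sites, which are chemically inequivalent.
Exhaustive case analysis gives 5 geometric isomers.

5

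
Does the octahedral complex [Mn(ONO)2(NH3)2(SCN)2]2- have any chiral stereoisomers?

Systematic placement gives 5 geometric isomers: ONO trans, NH3 trans, SCN trans; ONO cis, NH3 trans, SCN cis; ONO cis, NH3 cis, SCN trans; ONO cis, NH3 cis, SCN cis (chiral); ONO trans, NH3 cis, SCN cis.
One of these lacks any improper symmetry element and so occurs as an enantiomeric pair, giving 5 + 1 = 6 stereoisomers in total.

yes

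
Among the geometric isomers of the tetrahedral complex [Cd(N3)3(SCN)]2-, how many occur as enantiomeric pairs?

Only one geometric arrangement is possible.

0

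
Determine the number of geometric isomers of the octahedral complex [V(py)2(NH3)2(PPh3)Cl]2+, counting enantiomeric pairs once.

In an octahedral complex each vertex has one trans partner and four cis neighbours.
There are 6 geometric isomers: py trans, NH3 cis; py cis, NH3 cis (3 arrangements, 2 chiral); py trans, NH3 trans; py cis, NH3 trans.

6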